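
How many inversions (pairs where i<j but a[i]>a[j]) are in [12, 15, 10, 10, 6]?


For each element, count the later elements that are smaller than it:
  12 (index 0): smaller elements after it = [10, 10, 6] -> 3
  15 (index 1): smaller elements after it = [10, 10, 6] -> 3
  10 (index 2): smaller elements after it = [6] -> 1
  10 (index 3): smaller elements after it = [6] -> 1
Total inversions = 3 + 3 + 1 + 1 = 8
Final answer: 8


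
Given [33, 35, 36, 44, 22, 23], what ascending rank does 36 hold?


Sort ascending: [22, 23, 33, 35, 36, 44]
Find 36 in the sorted list.
36 is at position 5 (1-indexed).
Final answer: 5


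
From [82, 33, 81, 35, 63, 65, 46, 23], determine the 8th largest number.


Sort descending: [82, 81, 65, 63, 46, 35, 33, 23]
The 8th element (1-indexed) is at index 7.
Value = 23
Final answer: 23


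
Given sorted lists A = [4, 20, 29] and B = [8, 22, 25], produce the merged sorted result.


List A: [4, 20, 29]
List B: [8, 22, 25]
Repeatedly compare the front elements and take the smaller:
  4 vs 8 -> take 4
  20 vs 8 -> take 8
  20 vs 22 -> take 20
  29 vs 22 -> take 22
  29 vs 25 -> take 25
  B is exhausted; append the rest of A: [29]
Final answer: [4, 8, 20, 22, 25, 29]


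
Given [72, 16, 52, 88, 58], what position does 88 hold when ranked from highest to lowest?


Sort descending: [88, 72, 58, 52, 16]
Find 88 in the sorted list.
88 is at position 1.
Final answer: 1


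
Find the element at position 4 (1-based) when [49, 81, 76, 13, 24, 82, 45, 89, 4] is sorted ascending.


Sort ascending: [4, 13, 24, 45, 49, 76, 81, 82, 89]
The 4th element (1-indexed) is at index 3.
Value = 45
Final answer: 45


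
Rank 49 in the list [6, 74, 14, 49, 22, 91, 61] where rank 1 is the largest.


Sort descending: [91, 74, 61, 49, 22, 14, 6]
Find 49 in the sorted list.
49 is at position 4.
Final answer: 4


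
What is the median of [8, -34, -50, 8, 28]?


First, sort the list: [-50, -34, 8, 8, 28]
The list has 5 elements (odd count).
The middle index is 2 (0-based), and the element there is 8.
Final answer: 8


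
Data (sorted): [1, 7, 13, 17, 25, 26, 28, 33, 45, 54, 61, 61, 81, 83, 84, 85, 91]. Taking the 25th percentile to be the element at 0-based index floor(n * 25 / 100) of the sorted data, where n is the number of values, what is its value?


The dataset has n = 17 elements.
Index = floor(17 * 25 / 100) = floor(425 / 100) = floor(4.25) = 4
Counting from index 0 in the sorted data, the element at index 4 is 25.
Final answer: 25


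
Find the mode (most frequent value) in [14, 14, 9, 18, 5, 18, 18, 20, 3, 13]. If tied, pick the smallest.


Count the frequency of each value:
  3 appears 1 time(s)
  5 appears 1 time(s)
  9 appears 1 time(s)
  13 appears 1 time(s)
  14 appears 2 time(s)
  18 appears 3 time(s)
  20 appears 1 time(s)
Maximum frequency is 3.
Only 18 reaches that frequency, so it is the mode.
Final answer: 18


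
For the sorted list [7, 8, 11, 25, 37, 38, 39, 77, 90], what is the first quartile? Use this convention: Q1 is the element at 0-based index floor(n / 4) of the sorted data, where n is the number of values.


The list has n = 9 elements.
Q1 index = floor(9 / 4) = floor(2.25) = 2
Counting from index 0 in the sorted data, the element at index 2 is 11.
Final answer: 11


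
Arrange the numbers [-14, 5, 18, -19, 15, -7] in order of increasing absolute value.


Compute absolute values:
  |-14| = 14
  |5| = 5
  |18| = 18
  |-19| = 19
  |15| = 15
  |-7| = 7
Absolute values in increasing order: 5 < 7 < 14 < 15 < 18 < 19
Listing the original numbers in that order gives the answer.
Final answer: [5, -7, -14, 15, 18, -19]


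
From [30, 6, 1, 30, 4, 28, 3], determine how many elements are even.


Check each element:
  30 is even
  6 is even
  1 is odd
  30 is even
  4 is even
  28 is even
  3 is odd
Evens: [30, 6, 30, 4, 28]
Count of evens = 5
Final answer: 5


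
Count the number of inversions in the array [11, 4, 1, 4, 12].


For each element, count the later elements that are smaller than it:
  11 (index 0): smaller elements after it = [4, 1, 4] -> 3
  4 (index 1): smaller elements after it = [1] -> 1
  1 (index 2): smaller elements after it = [] -> 0
  4 (index 3): smaller elements after it = [] -> 0
Total inversions = 3 + 1 + 0 + 0 = 4
Final answer: 4


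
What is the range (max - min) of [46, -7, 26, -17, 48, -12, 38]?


Maximum value: 48
Minimum value: -17
Range = 48 - (-17) = 65
Final answer: 65


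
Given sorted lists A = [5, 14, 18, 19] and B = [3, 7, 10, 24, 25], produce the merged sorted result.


List A: [5, 14, 18, 19]
List B: [3, 7, 10, 24, 25]
Repeatedly compare the front elements and take the smaller:
  5 vs 3 -> take 3
  5 vs 7 -> take 5
  14 vs 7 -> take 7
  14 vs 10 -> take 10
  14 vs 24 -> take 14
  18 vs 24 -> take 18
  19 vs 24 -> take 19
  A is exhausted; append the rest of B: [24, 25]
Final answer: [3, 5, 7, 10, 14, 18, 19, 24, 25]


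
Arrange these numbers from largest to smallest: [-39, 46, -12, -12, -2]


Original list: [-39, 46, -12, -12, -2]
Repeatedly take the largest remaining element:
  Remaining [-39, 46, -12, -12, -2] -> largest is 46
  Remaining [-39, -12, -12, -2] -> largest is -2
  Remaining [-39, -12, -12] -> largest is -12
  Remaining [-39, -12] -> largest is -12
  Remaining [-39] -> largest is -39
Collecting the picks in order gives the descending list.
Final answer: [46, -2, -12, -12, -39]


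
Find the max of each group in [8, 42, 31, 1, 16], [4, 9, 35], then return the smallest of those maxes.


Find max of each group:
  Group 1: [8, 42, 31, 1, 16] -> max = 42
  Group 2: [4, 9, 35] -> max = 35
Maxes: [42, 35]
Minimum of maxes = 35
Final answer: 35


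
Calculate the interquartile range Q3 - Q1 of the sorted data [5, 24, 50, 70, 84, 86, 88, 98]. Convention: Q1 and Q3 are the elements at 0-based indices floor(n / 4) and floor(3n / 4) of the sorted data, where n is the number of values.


The data has n = 8 elements.
Q1 index = floor(8 / 4) = floor(2) = 2; Q3 index = floor(3 * 8 / 4) = floor(6) = 6
Q1 = element at index 2 = 50
Q3 = element at index 6 = 88
IQR = 88 - 50 = 38
Final answer: 38


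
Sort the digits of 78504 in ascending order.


The number 78504 has digits: 7, 8, 5, 0, 4
Sorted: 0, 4, 5, 7, 8
Joining the sorted digits gives the result.
Final answer: 04578


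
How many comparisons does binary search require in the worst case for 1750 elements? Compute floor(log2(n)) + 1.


Binary search halves the search space each step.
Maximum comparisons = floor(log2(1750)) + 1
log2(1750) = 10.7731
floor(log2(1750)) = 10, so 10 + 1 = 11
Final answer: 11


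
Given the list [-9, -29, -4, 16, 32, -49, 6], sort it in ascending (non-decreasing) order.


Original list: [-9, -29, -4, 16, 32, -49, 6]
Repeatedly take the smallest remaining element:
  Remaining [-9, -29, -4, 16, 32, -49, 6] -> smallest is -49
  Remaining [-9, -29, -4, 16, 32, 6] -> smallest is -29
  Remaining [-9, -4, 16, 32, 6] -> smallest is -9
  Remaining [-4, 16, 32, 6] -> smallest is -4
  Remaining [16, 32, 6] -> smallest is 6
  Remaining [16, 32] -> smallest is 16
  Remaining [32] -> smallest is 32
Collecting the picks in order gives the sorted list.
Final answer: [-49, -29, -9, -4, 6, 16, 32]


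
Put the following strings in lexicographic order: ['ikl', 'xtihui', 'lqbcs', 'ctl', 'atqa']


Compare strings character by character (the first differing letter decides):
  'atqa' < 'ctl' since 'a' < 'c' at position 1
  'ctl' < 'ikl' since 'c' < 'i' at position 1
  'ikl' < 'lqbcs' since 'i' < 'l' at position 1
  'lqbcs' < 'xtihui' since 'l' < 'x' at position 1
Chaining these comparisons gives the alphabetical order.
Final answer: ['atqa', 'ctl', 'ikl', 'lqbcs', 'xtihui']


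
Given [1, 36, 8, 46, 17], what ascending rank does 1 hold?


Sort ascending: [1, 8, 17, 36, 46]
Find 1 in the sorted list.
1 is at position 1 (1-indexed).
Final answer: 1


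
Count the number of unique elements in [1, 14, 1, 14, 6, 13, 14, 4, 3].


List all unique values:
Distinct values: [1, 3, 4, 6, 13, 14]
Count = 6
Final answer: 6


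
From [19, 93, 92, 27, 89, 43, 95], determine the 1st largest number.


Sort descending: [95, 93, 92, 89, 43, 27, 19]
The 1st element (1-indexed) is at index 0.
Value = 95
Final answer: 95


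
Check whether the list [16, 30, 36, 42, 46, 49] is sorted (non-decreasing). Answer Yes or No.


Check consecutive pairs:
  16 <= 30? True
  30 <= 36? True
  36 <= 42? True
  42 <= 46? True
  46 <= 49? True
Every consecutive pair is in order, so the list is non-decreasing.
Final answer: Yes


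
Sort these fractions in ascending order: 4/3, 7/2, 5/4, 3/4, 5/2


Convert to decimal for comparison:
  4/3 = 1.3333
  7/2 = 3.5
  5/4 = 1.25
  3/4 = 0.75
  5/2 = 2.5
Decimals in increasing order: 0.75 < 1.25 < 1.3333 < 2.5 < 3.5
Writing each back as its fraction gives the sorted order.
Final answer: 3/4, 5/4, 4/3, 5/2, 7/2


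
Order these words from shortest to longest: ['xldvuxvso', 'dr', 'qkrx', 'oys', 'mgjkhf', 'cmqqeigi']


Compute lengths:
  'xldvuxvso' has length 9
  'dr' has length 2
  'qkrx' has length 4
  'oys' has length 3
  'mgjkhf' has length 6
  'cmqqeigi' has length 8
Lengths in increasing order: 2 < 3 < 4 < 6 < 8 < 9
Listing the words in that order gives the answer.
Final answer: ['dr', 'oys', 'qkrx', 'mgjkhf', 'cmqqeigi', 'xldvuxvso']


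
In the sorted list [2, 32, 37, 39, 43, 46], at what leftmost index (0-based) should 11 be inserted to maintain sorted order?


List is sorted: [2, 32, 37, 39, 43, 46]
We need the leftmost position where 11 can be inserted, i.e. the first index whose element is >= 11 (or the end of the list if none is).
Binary search with low=0, high=6 (0-based indices):
  low=0, high=6, mid=3: a[3]=39 >= 11, so high = 3
  low=0, high=3, mid=1: a[1]=32 >= 11, so high = 1
  low=0, high=1, mid=0: a[0]=2 < 11, so low = 1
Now low = high = 1, so the insertion index is 1.
Final answer: 1


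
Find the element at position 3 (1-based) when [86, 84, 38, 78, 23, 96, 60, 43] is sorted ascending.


Sort ascending: [23, 38, 43, 60, 78, 84, 86, 96]
The 3rd element (1-indexed) is at index 2.
Value = 43
Final answer: 43


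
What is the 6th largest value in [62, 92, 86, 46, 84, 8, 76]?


Sort descending: [92, 86, 84, 76, 62, 46, 8]
The 6th element (1-indexed) is at index 5.
Value = 46
Final answer: 46


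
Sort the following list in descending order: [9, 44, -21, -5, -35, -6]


Original list: [9, 44, -21, -5, -35, -6]
Repeatedly take the largest remaining element:
  Remaining [9, 44, -21, -5, -35, -6] -> largest is 44
  Remaining [9, -21, -5, -35, -6] -> largest is 9
  Remaining [-21, -5, -35, -6] -> largest is -5
  Remaining [-21, -35, -6] -> largest is -6
  Remaining [-21, -35] -> largest is -21
  Remaining [-35] -> largest is -35
Collecting the picks in order gives the descending list.
Final answer: [44, 9, -5, -6, -21, -35]


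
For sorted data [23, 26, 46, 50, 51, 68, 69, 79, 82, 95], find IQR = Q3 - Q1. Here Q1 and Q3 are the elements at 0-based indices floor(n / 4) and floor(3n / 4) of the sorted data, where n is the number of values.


The data has n = 10 elements.
Q1 index = floor(10 / 4) = floor(2.5) = 2; Q3 index = floor(3 * 10 / 4) = floor(7.5) = 7
Q1 = element at index 2 = 46
Q3 = element at index 7 = 79
IQR = 79 - 46 = 33
Final answer: 33


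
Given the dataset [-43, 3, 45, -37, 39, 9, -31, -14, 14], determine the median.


First, sort the list: [-43, -37, -31, -14, 3, 9, 14, 39, 45]
The list has 9 elements (odd count).
The middle index is 4 (0-based), and the element there is 3.
Final answer: 3


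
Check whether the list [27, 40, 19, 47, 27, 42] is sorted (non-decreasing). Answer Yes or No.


Check consecutive pairs:
  27 <= 40? True
  40 <= 19? False
  19 <= 47? True
  47 <= 27? False
  27 <= 42? True
2 consecutive pair(s) are out of order, so the list is not sorted.
Final answer: No


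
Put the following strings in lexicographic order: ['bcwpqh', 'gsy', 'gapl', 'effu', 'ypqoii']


Compare strings character by character (the first differing letter decides):
  'bcwpqh' < 'effu' since 'b' < 'e' at position 1
  'effu' < 'gapl' since 'e' < 'g' at position 1
  'gapl' < 'gsy' since 'a' < 's' at position 2
  'gsy' < 'ypqoii' since 'g' < 'y' at position 1
Chaining these comparisons gives the alphabetical order.
Final answer: ['bcwpqh', 'effu', 'gapl', 'gsy', 'ypqoii']


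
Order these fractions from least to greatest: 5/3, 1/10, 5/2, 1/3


Convert to decimal for comparison:
  5/3 = 1.6667
  1/10 = 0.1
  5/2 = 2.5
  1/3 = 0.3333
Decimals in increasing order: 0.1 < 0.3333 < 1.6667 < 2.5
Writing each back as its fraction gives the sorted order.
Final answer: 1/10, 1/3, 5/3, 5/2


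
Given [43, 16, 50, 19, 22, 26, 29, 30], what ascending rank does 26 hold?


Sort ascending: [16, 19, 22, 26, 29, 30, 43, 50]
Find 26 in the sorted list.
26 is at position 4 (1-indexed).
Final answer: 4


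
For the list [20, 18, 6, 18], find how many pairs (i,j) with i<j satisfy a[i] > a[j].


For each element, count the later elements that are smaller than it:
  20 (index 0): smaller elements after it = [18, 6, 18] -> 3
  18 (index 1): smaller elements after it = [6] -> 1
  6 (index 2): smaller elements after it = [] -> 0
Total inversions = 3 + 1 + 0 = 4
Final answer: 4


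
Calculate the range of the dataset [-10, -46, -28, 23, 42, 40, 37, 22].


Maximum value: 42
Minimum value: -46
Range = 42 - (-46) = 88
Final answer: 88


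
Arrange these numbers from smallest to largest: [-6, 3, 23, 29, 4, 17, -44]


Original list: [-6, 3, 23, 29, 4, 17, -44]
Repeatedly take the smallest remaining element:
  Remaining [-6, 3, 23, 29, 4, 17, -44] -> smallest is -44
  Remaining [-6, 3, 23, 29, 4, 17] -> smallest is -6
  Remaining [3, 23, 29, 4, 17] -> smallest is 3
  Remaining [23, 29, 4, 17] -> smallest is 4
  Remaining [23, 29, 17] -> smallest is 17
  Remaining [23, 29] -> smallest is 23
  Remaining [29] -> smallest is 29
Collecting the picks in order gives the sorted list.
Final answer: [-44, -6, 3, 4, 17, 23, 29]


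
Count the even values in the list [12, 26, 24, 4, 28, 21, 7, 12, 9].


Check each element:
  12 is even
  26 is even
  24 is even
  4 is even
  28 is even
  21 is odd
  7 is odd
  12 is even
  9 is odd
Evens: [12, 26, 24, 4, 28, 12]
Count of evens = 6
Final answer: 6


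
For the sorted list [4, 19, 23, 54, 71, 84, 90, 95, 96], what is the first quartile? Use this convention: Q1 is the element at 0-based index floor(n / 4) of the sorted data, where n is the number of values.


The list has n = 9 elements.
Q1 index = floor(9 / 4) = floor(2.25) = 2
Counting from index 0 in the sorted data, the element at index 2 is 23.
Final answer: 23


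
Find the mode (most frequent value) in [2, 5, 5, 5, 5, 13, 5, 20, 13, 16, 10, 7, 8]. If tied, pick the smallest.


Count the frequency of each value:
  2 appears 1 time(s)
  5 appears 5 time(s)
  7 appears 1 time(s)
  8 appears 1 time(s)
  10 appears 1 time(s)
  13 appears 2 time(s)
  16 appears 1 time(s)
  20 appears 1 time(s)
Maximum frequency is 5.
Only 5 reaches that frequency, so it is the mode.
Final answer: 5


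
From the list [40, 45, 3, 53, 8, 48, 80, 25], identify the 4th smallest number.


Sort ascending: [3, 8, 25, 40, 45, 48, 53, 80]
The 4th element (1-indexed) is at index 3.
Value = 40
Final answer: 40


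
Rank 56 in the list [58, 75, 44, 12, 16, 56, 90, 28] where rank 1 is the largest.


Sort descending: [90, 75, 58, 56, 44, 28, 16, 12]
Find 56 in the sorted list.
56 is at position 4.
Final answer: 4


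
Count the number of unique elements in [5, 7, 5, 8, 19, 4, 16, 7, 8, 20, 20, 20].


List all unique values:
Distinct values: [4, 5, 7, 8, 16, 19, 20]
Count = 7
Final answer: 7


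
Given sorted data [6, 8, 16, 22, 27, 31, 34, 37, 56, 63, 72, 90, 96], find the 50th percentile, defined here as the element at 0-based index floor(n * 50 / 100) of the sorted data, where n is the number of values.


The dataset has n = 13 elements.
Index = floor(13 * 50 / 100) = floor(650 / 100) = floor(6.5) = 6
Counting from index 0 in the sorted data, the element at index 6 is 34.
Final answer: 34


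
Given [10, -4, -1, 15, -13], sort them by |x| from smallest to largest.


Compute absolute values:
  |10| = 10
  |-4| = 4
  |-1| = 1
  |15| = 15
  |-13| = 13
Absolute values in increasing order: 1 < 4 < 10 < 13 < 15
Listing the original numbers in that order gives the answer.
Final answer: [-1, -4, 10, -13, 15]


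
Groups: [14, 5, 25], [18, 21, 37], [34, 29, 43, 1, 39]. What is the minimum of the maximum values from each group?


Find max of each group:
  Group 1: [14, 5, 25] -> max = 25
  Group 2: [18, 21, 37] -> max = 37
  Group 3: [34, 29, 43, 1, 39] -> max = 43
Maxes: [25, 37, 43]
Minimum of maxes = 25
Final answer: 25


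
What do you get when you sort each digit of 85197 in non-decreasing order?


The number 85197 has digits: 8, 5, 1, 9, 7
Sorted: 1, 5, 7, 8, 9
Joining the sorted digits gives the result.
Final answer: 15789


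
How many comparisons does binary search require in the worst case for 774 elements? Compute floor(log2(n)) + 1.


Binary search halves the search space each step.
Maximum comparisons = floor(log2(774)) + 1
log2(774) = 9.5962
floor(log2(774)) = 9, so 9 + 1 = 10
Final answer: 10


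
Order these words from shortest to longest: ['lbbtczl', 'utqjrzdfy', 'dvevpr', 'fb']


Compute lengths:
  'lbbtczl' has length 7
  'utqjrzdfy' has length 9
  'dvevpr' has length 6
  'fb' has length 2
Lengths in increasing order: 2 < 6 < 7 < 9
Listing the words in that order gives the answer.
Final answer: ['fb', 'dvevpr', 'lbbtczl', 'utqjrzdfy']


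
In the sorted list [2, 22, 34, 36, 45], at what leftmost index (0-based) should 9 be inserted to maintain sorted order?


List is sorted: [2, 22, 34, 36, 45]
We need the leftmost position where 9 can be inserted, i.e. the first index whose element is >= 9 (or the end of the list if none is).
Binary search with low=0, high=5 (0-based indices):
  low=0, high=5, mid=2: a[2]=34 >= 9, so high = 2
  low=0, high=2, mid=1: a[1]=22 >= 9, so high = 1
  low=0, high=1, mid=0: a[0]=2 < 9, so low = 1
Now low = high = 1, so the insertion index is 1.
Final answer: 1


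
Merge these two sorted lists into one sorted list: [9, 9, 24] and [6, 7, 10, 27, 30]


List A: [9, 9, 24]
List B: [6, 7, 10, 27, 30]
Repeatedly compare the front elements and take the smaller:
  9 vs 6 -> take 6
  9 vs 7 -> take 7
  9 vs 10 -> take 9
  9 vs 10 -> take 9
  24 vs 10 -> take 10
  24 vs 27 -> take 24
  A is exhausted; append the rest of B: [27, 30]
Final answer: [6, 7, 9, 9, 10, 24, 27, 30]


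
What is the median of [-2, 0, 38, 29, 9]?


First, sort the list: [-2, 0, 9, 29, 38]
The list has 5 elements (odd count).
The middle index is 2 (0-based), and the element there is 9.
Final answer: 9


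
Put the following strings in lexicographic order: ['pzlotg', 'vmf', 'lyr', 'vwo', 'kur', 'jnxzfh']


Compare strings character by character (the first differing letter decides):
  'jnxzfh' < 'kur' since 'j' < 'k' at position 1
  'kur' < 'lyr' since 'k' < 'l' at position 1
  'lyr' < 'pzlotg' since 'l' < 'p' at position 1
  'pzlotg' < 'vmf' since 'p' < 'v' at position 1
  'vmf' < 'vwo' since 'm' < 'w' at position 2
Chaining these comparisons gives the alphabetical order.
Final answer: ['jnxzfh', 'kur', 'lyr', 'pzlotg', 'vmf', 'vwo']


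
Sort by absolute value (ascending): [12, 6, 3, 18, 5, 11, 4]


Compute absolute values:
  |12| = 12
  |6| = 6
  |3| = 3
  |18| = 18
  |5| = 5
  |11| = 11
  |4| = 4
Absolute values in increasing order: 3 < 4 < 5 < 6 < 11 < 12 < 18
Listing the original numbers in that order gives the answer.
Final answer: [3, 4, 5, 6, 11, 12, 18]


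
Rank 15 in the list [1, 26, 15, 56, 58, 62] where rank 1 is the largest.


Sort descending: [62, 58, 56, 26, 15, 1]
Find 15 in the sorted list.
15 is at position 5.
Final answer: 5


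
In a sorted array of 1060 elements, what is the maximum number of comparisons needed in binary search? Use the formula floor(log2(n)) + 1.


Binary search halves the search space each step.
Maximum comparisons = floor(log2(1060)) + 1
log2(1060) = 10.0498
floor(log2(1060)) = 10, so 10 + 1 = 11
Final answer: 11


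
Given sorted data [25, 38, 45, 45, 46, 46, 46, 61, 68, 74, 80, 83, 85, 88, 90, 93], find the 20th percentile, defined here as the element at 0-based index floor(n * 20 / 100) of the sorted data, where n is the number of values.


The dataset has n = 16 elements.
Index = floor(16 * 20 / 100) = floor(320 / 100) = floor(3.2) = 3
Counting from index 0 in the sorted data, the element at index 3 is 45.
Final answer: 45


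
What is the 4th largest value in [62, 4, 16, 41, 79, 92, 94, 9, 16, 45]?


Sort descending: [94, 92, 79, 62, 45, 41, 16, 16, 9, 4]
The 4th element (1-indexed) is at index 3.
Value = 62
Final answer: 62


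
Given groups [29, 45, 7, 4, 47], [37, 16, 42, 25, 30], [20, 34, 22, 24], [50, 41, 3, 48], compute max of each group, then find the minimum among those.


Find max of each group:
  Group 1: [29, 45, 7, 4, 47] -> max = 47
  Group 2: [37, 16, 42, 25, 30] -> max = 42
  Group 3: [20, 34, 22, 24] -> max = 34
  Group 4: [50, 41, 3, 48] -> max = 50
Maxes: [47, 42, 34, 50]
Minimum of maxes = 34
Final answer: 34


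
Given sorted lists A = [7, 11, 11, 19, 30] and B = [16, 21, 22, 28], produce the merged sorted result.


List A: [7, 11, 11, 19, 30]
List B: [16, 21, 22, 28]
Repeatedly compare the front elements and take the smaller:
  7 vs 16 -> take 7
  11 vs 16 -> take 11
  11 vs 16 -> take 11
  19 vs 16 -> take 16
  19 vs 21 -> take 19
  30 vs 21 -> take 21
  30 vs 22 -> take 22
  30 vs 28 -> take 28
  B is exhausted; append the rest of A: [30]
Final answer: [7, 11, 11, 16, 19, 21, 22, 28, 30]


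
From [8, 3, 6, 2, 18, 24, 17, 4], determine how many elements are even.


Check each element:
  8 is even
  3 is odd
  6 is even
  2 is even
  18 is even
  24 is even
  17 is odd
  4 is even
Evens: [8, 6, 2, 18, 24, 4]
Count of evens = 6
Final answer: 6


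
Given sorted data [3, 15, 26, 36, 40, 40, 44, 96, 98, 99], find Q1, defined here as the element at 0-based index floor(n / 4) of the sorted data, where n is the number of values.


The list has n = 10 elements.
Q1 index = floor(10 / 4) = floor(2.5) = 2
Counting from index 0 in the sorted data, the element at index 2 is 26.
Final answer: 26


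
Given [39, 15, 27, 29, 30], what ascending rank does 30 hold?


Sort ascending: [15, 27, 29, 30, 39]
Find 30 in the sorted list.
30 is at position 4 (1-indexed).
Final answer: 4


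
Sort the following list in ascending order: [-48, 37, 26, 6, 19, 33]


Original list: [-48, 37, 26, 6, 19, 33]
Repeatedly take the smallest remaining element:
  Remaining [-48, 37, 26, 6, 19, 33] -> smallest is -48
  Remaining [37, 26, 6, 19, 33] -> smallest is 6
  Remaining [37, 26, 19, 33] -> smallest is 19
  Remaining [37, 26, 33] -> smallest is 26
  Remaining [37, 33] -> smallest is 33
  Remaining [37] -> smallest is 37
Collecting the picks in order gives the sorted list.
Final answer: [-48, 6, 19, 26, 33, 37]


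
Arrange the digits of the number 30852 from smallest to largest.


The number 30852 has digits: 3, 0, 8, 5, 2
Sorted: 0, 2, 3, 5, 8
Joining the sorted digits gives the result.
Final answer: 02358


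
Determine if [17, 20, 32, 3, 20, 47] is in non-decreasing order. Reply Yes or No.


Check consecutive pairs:
  17 <= 20? True
  20 <= 32? True
  32 <= 3? False
  3 <= 20? True
  20 <= 47? True
1 consecutive pair(s) are out of order, so the list is not sorted.
Final answer: No


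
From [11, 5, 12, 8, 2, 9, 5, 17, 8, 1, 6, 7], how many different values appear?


List all unique values:
Distinct values: [1, 2, 5, 6, 7, 8, 9, 11, 12, 17]
Count = 10
Final answer: 10


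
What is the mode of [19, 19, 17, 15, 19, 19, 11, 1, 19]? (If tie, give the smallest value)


Count the frequency of each value:
  1 appears 1 time(s)
  11 appears 1 time(s)
  15 appears 1 time(s)
  17 appears 1 time(s)
  19 appears 5 time(s)
Maximum frequency is 5.
Only 19 reaches that frequency, so it is the mode.
Final answer: 19


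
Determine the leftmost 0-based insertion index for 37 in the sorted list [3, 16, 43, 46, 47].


List is sorted: [3, 16, 43, 46, 47]
We need the leftmost position where 37 can be inserted, i.e. the first index whose element is >= 37 (or the end of the list if none is).
Binary search with low=0, high=5 (0-based indices):
  low=0, high=5, mid=2: a[2]=43 >= 37, so high = 2
  low=0, high=2, mid=1: a[1]=16 < 37, so low = 2
Now low = high = 2, so the insertion index is 2.
Final answer: 2


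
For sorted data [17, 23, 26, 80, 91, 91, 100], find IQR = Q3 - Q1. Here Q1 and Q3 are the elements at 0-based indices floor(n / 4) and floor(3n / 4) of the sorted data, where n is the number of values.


The data has n = 7 elements.
Q1 index = floor(7 / 4) = floor(1.75) = 1; Q3 index = floor(3 * 7 / 4) = floor(5.25) = 5
Q1 = element at index 1 = 23
Q3 = element at index 5 = 91
IQR = 91 - 23 = 68
Final answer: 68


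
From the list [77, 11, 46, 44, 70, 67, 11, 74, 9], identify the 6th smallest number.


Sort ascending: [9, 11, 11, 44, 46, 67, 70, 74, 77]
The 6th element (1-indexed) is at index 5.
Value = 67
Final answer: 67


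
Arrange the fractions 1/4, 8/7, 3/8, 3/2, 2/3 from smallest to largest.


Convert to decimal for comparison:
  1/4 = 0.25
  8/7 = 1.1429
  3/8 = 0.375
  3/2 = 1.5
  2/3 = 0.6667
Decimals in increasing order: 0.25 < 0.375 < 0.6667 < 1.1429 < 1.5
Writing each back as its fraction gives the sorted order.
Final answer: 1/4, 3/8, 2/3, 8/7, 3/2


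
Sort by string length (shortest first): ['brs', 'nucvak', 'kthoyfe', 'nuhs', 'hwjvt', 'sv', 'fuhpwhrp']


Compute lengths:
  'brs' has length 3
  'nucvak' has length 6
  'kthoyfe' has length 7
  'nuhs' has length 4
  'hwjvt' has length 5
  'sv' has length 2
  'fuhpwhrp' has length 8
Lengths in increasing order: 2 < 3 < 4 < 5 < 6 < 7 < 8
Listing the words in that order gives the answer.
Final answer: ['sv', 'brs', 'nuhs', 'hwjvt', 'nucvak', 'kthoyfe', 'fuhpwhrp']


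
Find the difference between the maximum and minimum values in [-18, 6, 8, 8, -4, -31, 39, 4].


Maximum value: 39
Minimum value: -31
Range = 39 - (-31) = 70
Final answer: 70


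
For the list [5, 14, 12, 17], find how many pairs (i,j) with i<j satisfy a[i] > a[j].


For each element, count the later elements that are smaller than it:
  5 (index 0): smaller elements after it = [] -> 0
  14 (index 1): smaller elements after it = [12] -> 1
  12 (index 2): smaller elements after it = [] -> 0
Total inversions = 0 + 1 + 0 = 1
Final answer: 1


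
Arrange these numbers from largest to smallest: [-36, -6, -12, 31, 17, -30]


Original list: [-36, -6, -12, 31, 17, -30]
Repeatedly take the largest remaining element:
  Remaining [-36, -6, -12, 31, 17, -30] -> largest is 31
  Remaining [-36, -6, -12, 17, -30] -> largest is 17
  Remaining [-36, -6, -12, -30] -> largest is -6
  Remaining [-36, -12, -30] -> largest is -12
  Remaining [-36, -30] -> largest is -30
  Remaining [-36] -> largest is -36
Collecting the picks in order gives the descending list.
Final answer: [31, 17, -6, -12, -30, -36]


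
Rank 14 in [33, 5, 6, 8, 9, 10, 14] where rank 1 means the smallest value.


Sort ascending: [5, 6, 8, 9, 10, 14, 33]
Find 14 in the sorted list.
14 is at position 6 (1-indexed).
Final answer: 6


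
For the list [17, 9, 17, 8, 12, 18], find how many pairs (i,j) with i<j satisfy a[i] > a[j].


For each element, count the later elements that are smaller than it:
  17 (index 0): smaller elements after it = [9, 8, 12] -> 3
  9 (index 1): smaller elements after it = [8] -> 1
  17 (index 2): smaller elements after it = [8, 12] -> 2
  8 (index 3): smaller elements after it = [] -> 0
  12 (index 4): smaller elements after it = [] -> 0
Total inversions = 3 + 1 + 2 + 0 + 0 = 6
Final answer: 6


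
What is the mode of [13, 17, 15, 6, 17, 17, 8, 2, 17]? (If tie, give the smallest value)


Count the frequency of each value:
  2 appears 1 time(s)
  6 appears 1 time(s)
  8 appears 1 time(s)
  13 appears 1 time(s)
  15 appears 1 time(s)
  17 appears 4 time(s)
Maximum frequency is 4.
Only 17 reaches that frequency, so it is the mode.
Final answer: 17


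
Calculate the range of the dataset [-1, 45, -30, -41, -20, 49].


Maximum value: 49
Minimum value: -41
Range = 49 - (-41) = 90
Final answer: 90


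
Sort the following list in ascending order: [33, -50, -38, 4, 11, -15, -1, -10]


Original list: [33, -50, -38, 4, 11, -15, -1, -10]
Repeatedly take the smallest remaining element:
  Remaining [33, -50, -38, 4, 11, -15, -1, -10] -> smallest is -50
  Remaining [33, -38, 4, 11, -15, -1, -10] -> smallest is -38
  Remaining [33, 4, 11, -15, -1, -10] -> smallest is -15
  Remaining [33, 4, 11, -1, -10] -> smallest is -10
  Remaining [33, 4, 11, -1] -> smallest is -1
  Remaining [33, 4, 11] -> smallest is 4
  Remaining [33, 11] -> smallest is 11
  Remaining [33] -> smallest is 33
Collecting the picks in order gives the sorted list.
Final answer: [-50, -38, -15, -10, -1, 4, 11, 33]


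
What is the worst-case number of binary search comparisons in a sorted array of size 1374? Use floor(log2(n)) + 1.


Binary search halves the search space each step.
Maximum comparisons = floor(log2(1374)) + 1
log2(1374) = 10.4242
floor(log2(1374)) = 10, so 10 + 1 = 11
Final answer: 11


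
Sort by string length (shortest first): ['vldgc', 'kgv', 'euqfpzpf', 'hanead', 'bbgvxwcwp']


Compute lengths:
  'vldgc' has length 5
  'kgv' has length 3
  'euqfpzpf' has length 8
  'hanead' has length 6
  'bbgvxwcwp' has length 9
Lengths in increasing order: 3 < 5 < 6 < 8 < 9
Listing the words in that order gives the answer.
Final answer: ['kgv', 'vldgc', 'hanead', 'euqfpzpf', 'bbgvxwcwp']


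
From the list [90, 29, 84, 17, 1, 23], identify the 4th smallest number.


Sort ascending: [1, 17, 23, 29, 84, 90]
The 4th element (1-indexed) is at index 3.
Value = 29
Final answer: 29


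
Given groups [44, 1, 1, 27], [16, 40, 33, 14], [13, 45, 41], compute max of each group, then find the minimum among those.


Find max of each group:
  Group 1: [44, 1, 1, 27] -> max = 44
  Group 2: [16, 40, 33, 14] -> max = 40
  Group 3: [13, 45, 41] -> max = 45
Maxes: [44, 40, 45]
Minimum of maxes = 40
Final answer: 40


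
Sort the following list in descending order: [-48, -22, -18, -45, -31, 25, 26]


Original list: [-48, -22, -18, -45, -31, 25, 26]
Repeatedly take the largest remaining element:
  Remaining [-48, -22, -18, -45, -31, 25, 26] -> largest is 26
  Remaining [-48, -22, -18, -45, -31, 25] -> largest is 25
  Remaining [-48, -22, -18, -45, -31] -> largest is -18
  Remaining [-48, -22, -45, -31] -> largest is -22
  Remaining [-48, -45, -31] -> largest is -31
  Remaining [-48, -45] -> largest is -45
  Remaining [-48] -> largest is -48
Collecting the picks in order gives the descending list.
Final answer: [26, 25, -18, -22, -31, -45, -48]


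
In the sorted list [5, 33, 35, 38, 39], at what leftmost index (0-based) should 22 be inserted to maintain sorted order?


List is sorted: [5, 33, 35, 38, 39]
We need the leftmost position where 22 can be inserted, i.e. the first index whose element is >= 22 (or the end of the list if none is).
Binary search with low=0, high=5 (0-based indices):
  low=0, high=5, mid=2: a[2]=35 >= 22, so high = 2
  low=0, high=2, mid=1: a[1]=33 >= 22, so high = 1
  low=0, high=1, mid=0: a[0]=5 < 22, so low = 1
Now low = high = 1, so the insertion index is 1.
Final answer: 1


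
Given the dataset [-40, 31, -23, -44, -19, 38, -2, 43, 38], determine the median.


First, sort the list: [-44, -40, -23, -19, -2, 31, 38, 38, 43]
The list has 9 elements (odd count).
The middle index is 4 (0-based), and the element there is -2.
Final answer: -2


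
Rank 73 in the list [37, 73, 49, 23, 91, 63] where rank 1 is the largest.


Sort descending: [91, 73, 63, 49, 37, 23]
Find 73 in the sorted list.
73 is at position 2.
Final answer: 2


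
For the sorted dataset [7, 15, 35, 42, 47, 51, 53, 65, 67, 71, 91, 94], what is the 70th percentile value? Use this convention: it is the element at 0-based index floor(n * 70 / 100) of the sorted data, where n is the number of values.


The dataset has n = 12 elements.
Index = floor(12 * 70 / 100) = floor(840 / 100) = floor(8.4) = 8
Counting from index 0 in the sorted data, the element at index 8 is 67.
Final answer: 67


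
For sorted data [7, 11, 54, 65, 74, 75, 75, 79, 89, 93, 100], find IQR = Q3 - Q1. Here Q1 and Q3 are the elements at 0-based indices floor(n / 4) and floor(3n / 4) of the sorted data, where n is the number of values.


The data has n = 11 elements.
Q1 index = floor(11 / 4) = floor(2.75) = 2; Q3 index = floor(3 * 11 / 4) = floor(8.25) = 8
Q1 = element at index 2 = 54
Q3 = element at index 8 = 89
IQR = 89 - 54 = 35
Final answer: 35


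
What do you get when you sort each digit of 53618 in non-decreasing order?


The number 53618 has digits: 5, 3, 6, 1, 8
Sorted: 1, 3, 5, 6, 8
Joining the sorted digits gives the result.
Final answer: 13568


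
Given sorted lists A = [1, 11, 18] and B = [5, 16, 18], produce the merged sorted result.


List A: [1, 11, 18]
List B: [5, 16, 18]
Repeatedly compare the front elements and take the smaller:
  1 vs 5 -> take 1
  11 vs 5 -> take 5
  11 vs 16 -> take 11
  18 vs 16 -> take 16
  18 vs 18 -> take 18
  A is exhausted; append the rest of B: [18]
Final answer: [1, 5, 11, 16, 18, 18]


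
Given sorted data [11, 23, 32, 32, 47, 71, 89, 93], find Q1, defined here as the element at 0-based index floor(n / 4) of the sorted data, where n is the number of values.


The list has n = 8 elements.
Q1 index = floor(8 / 4) = floor(2) = 2
Counting from index 0 in the sorted data, the element at index 2 is 32.
Final answer: 32


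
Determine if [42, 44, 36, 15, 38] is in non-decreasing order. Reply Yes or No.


Check consecutive pairs:
  42 <= 44? True
  44 <= 36? False
  36 <= 15? False
  15 <= 38? True
2 consecutive pair(s) are out of order, so the list is not sorted.
Final answer: No


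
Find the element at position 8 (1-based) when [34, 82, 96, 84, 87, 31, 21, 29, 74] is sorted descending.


Sort descending: [96, 87, 84, 82, 74, 34, 31, 29, 21]
The 8th element (1-indexed) is at index 7.
Value = 29
Final answer: 29


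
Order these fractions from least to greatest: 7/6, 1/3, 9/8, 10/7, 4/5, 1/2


Convert to decimal for comparison:
  7/6 = 1.1667
  1/3 = 0.3333
  9/8 = 1.125
  10/7 = 1.4286
  4/5 = 0.8
  1/2 = 0.5
Decimals in increasing order: 0.3333 < 0.5 < 0.8 < 1.125 < 1.1667 < 1.4286
Writing each back as its fraction gives the sorted order.
Final answer: 1/3, 1/2, 4/5, 9/8, 7/6, 10/7


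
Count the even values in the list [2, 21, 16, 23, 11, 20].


Check each element:
  2 is even
  21 is odd
  16 is even
  23 is odd
  11 is odd
  20 is even
Evens: [2, 16, 20]
Count of evens = 3
Final answer: 3


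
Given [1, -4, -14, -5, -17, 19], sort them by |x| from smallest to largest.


Compute absolute values:
  |1| = 1
  |-4| = 4
  |-14| = 14
  |-5| = 5
  |-17| = 17
  |19| = 19
Absolute values in increasing order: 1 < 4 < 5 < 14 < 17 < 19
Listing the original numbers in that order gives the answer.
Final answer: [1, -4, -5, -14, -17, 19]


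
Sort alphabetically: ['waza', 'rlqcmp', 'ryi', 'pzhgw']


Compare strings character by character (the first differing letter decides):
  'pzhgw' < 'rlqcmp' since 'p' < 'r' at position 1
  'rlqcmp' < 'ryi' since 'l' < 'y' at position 2
  'ryi' < 'waza' since 'r' < 'w' at position 1
Chaining these comparisons gives the alphabetical order.
Final answer: ['pzhgw', 'rlqcmp', 'ryi', 'waza']


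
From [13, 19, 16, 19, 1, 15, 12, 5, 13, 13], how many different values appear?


List all unique values:
Distinct values: [1, 5, 12, 13, 15, 16, 19]
Count = 7
Final answer: 7


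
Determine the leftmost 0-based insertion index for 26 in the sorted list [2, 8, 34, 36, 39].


List is sorted: [2, 8, 34, 36, 39]
We need the leftmost position where 26 can be inserted, i.e. the first index whose element is >= 26 (or the end of the list if none is).
Binary search with low=0, high=5 (0-based indices):
  low=0, high=5, mid=2: a[2]=34 >= 26, so high = 2
  low=0, high=2, mid=1: a[1]=8 < 26, so low = 2
Now low = high = 2, so the insertion index is 2.
Final answer: 2


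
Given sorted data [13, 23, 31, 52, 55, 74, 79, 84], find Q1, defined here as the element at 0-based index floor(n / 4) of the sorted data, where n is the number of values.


The list has n = 8 elements.
Q1 index = floor(8 / 4) = floor(2) = 2
Counting from index 0 in the sorted data, the element at index 2 is 31.
Final answer: 31


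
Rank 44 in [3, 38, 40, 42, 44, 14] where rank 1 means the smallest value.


Sort ascending: [3, 14, 38, 40, 42, 44]
Find 44 in the sorted list.
44 is at position 6 (1-indexed).
Final answer: 6


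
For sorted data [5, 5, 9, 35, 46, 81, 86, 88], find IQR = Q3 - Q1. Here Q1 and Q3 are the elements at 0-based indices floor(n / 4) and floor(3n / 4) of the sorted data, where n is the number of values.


The data has n = 8 elements.
Q1 index = floor(8 / 4) = floor(2) = 2; Q3 index = floor(3 * 8 / 4) = floor(6) = 6
Q1 = element at index 2 = 9
Q3 = element at index 6 = 86
IQR = 86 - 9 = 77
Final answer: 77


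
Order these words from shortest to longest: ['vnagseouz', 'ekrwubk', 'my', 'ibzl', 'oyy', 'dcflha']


Compute lengths:
  'vnagseouz' has length 9
  'ekrwubk' has length 7
  'my' has length 2
  'ibzl' has length 4
  'oyy' has length 3
  'dcflha' has length 6
Lengths in increasing order: 2 < 3 < 4 < 6 < 7 < 9
Listing the words in that order gives the answer.
Final answer: ['my', 'oyy', 'ibzl', 'dcflha', 'ekrwubk', 'vnagseouz']


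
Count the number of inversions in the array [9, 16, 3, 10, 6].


For each element, count the later elements that are smaller than it:
  9 (index 0): smaller elements after it = [3, 6] -> 2
  16 (index 1): smaller elements after it = [3, 10, 6] -> 3
  3 (index 2): smaller elements after it = [] -> 0
  10 (index 3): smaller elements after it = [6] -> 1
Total inversions = 2 + 3 + 0 + 1 = 6
Final answer: 6


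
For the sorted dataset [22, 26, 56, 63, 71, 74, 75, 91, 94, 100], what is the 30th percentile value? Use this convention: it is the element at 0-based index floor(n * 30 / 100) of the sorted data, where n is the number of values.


The dataset has n = 10 elements.
Index = floor(10 * 30 / 100) = floor(300 / 100) = floor(3) = 3
Counting from index 0 in the sorted data, the element at index 3 is 63.
Final answer: 63


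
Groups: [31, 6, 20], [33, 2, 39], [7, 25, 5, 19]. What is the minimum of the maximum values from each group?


Find max of each group:
  Group 1: [31, 6, 20] -> max = 31
  Group 2: [33, 2, 39] -> max = 39
  Group 3: [7, 25, 5, 19] -> max = 25
Maxes: [31, 39, 25]
Minimum of maxes = 25
Final answer: 25


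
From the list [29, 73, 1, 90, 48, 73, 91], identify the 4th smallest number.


Sort ascending: [1, 29, 48, 73, 73, 90, 91]
The 4th element (1-indexed) is at index 3.
Value = 73
Final answer: 73


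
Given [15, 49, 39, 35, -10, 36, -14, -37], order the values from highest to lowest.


Original list: [15, 49, 39, 35, -10, 36, -14, -37]
Repeatedly take the largest remaining element:
  Remaining [15, 49, 39, 35, -10, 36, -14, -37] -> largest is 49
  Remaining [15, 39, 35, -10, 36, -14, -37] -> largest is 39
  Remaining [15, 35, -10, 36, -14, -37] -> largest is 36
  Remaining [15, 35, -10, -14, -37] -> largest is 35
  Remaining [15, -10, -14, -37] -> largest is 15
  Remaining [-10, -14, -37] -> largest is -10
  Remaining [-14, -37] -> largest is -14
  Remaining [-37] -> largest is -37
Collecting the picks in order gives the descending list.
Final answer: [49, 39, 36, 35, 15, -10, -14, -37]


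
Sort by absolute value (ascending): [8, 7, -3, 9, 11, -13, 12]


Compute absolute values:
  |8| = 8
  |7| = 7
  |-3| = 3
  |9| = 9
  |11| = 11
  |-13| = 13
  |12| = 12
Absolute values in increasing order: 3 < 7 < 8 < 9 < 11 < 12 < 13
Listing the original numbers in that order gives the answer.
Final answer: [-3, 7, 8, 9, 11, 12, -13]
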